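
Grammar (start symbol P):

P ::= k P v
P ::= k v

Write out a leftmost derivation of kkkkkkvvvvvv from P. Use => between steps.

P => kPv   [P ::= k P v]
kPv => kkPvv   [P ::= k P v]
kkPvv => kkkPvvv   [P ::= k P v]
kkkPvvv => kkkkPvvvv   [P ::= k P v]
kkkkPvvvv => kkkkkPvvvvv   [P ::= k P v]
kkkkkPvvvvv => kkkkkkvvvvvv   [P ::= k v]

P => kPv => kkPvv => kkkPvvv => kkkkPvvvv => kkkkkPvvvvv => kkkkkkvvvvvv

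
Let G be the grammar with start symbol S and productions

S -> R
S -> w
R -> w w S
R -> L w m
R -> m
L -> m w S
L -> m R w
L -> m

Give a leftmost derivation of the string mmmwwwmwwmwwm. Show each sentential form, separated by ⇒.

S⇒R⇒Lwm⇒mRwwm⇒mLwmwwm⇒mmRwwmwwm⇒mmLwmwwmwwm⇒mmmwSwmwwmwwm⇒mmmwwwmwwmwwm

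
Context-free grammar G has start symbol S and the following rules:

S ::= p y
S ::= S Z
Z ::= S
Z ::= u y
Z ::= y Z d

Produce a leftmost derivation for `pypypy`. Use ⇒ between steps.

S ⇒ SZ   [S ::= S Z]
SZ ⇒ SZZ   [S ::= S Z]
SZZ ⇒ pyZZ   [S ::= p y]
pyZZ ⇒ pySZ   [Z ::= S]
pySZ ⇒ pypyZ   [S ::= p y]
pypyZ ⇒ pypyS   [Z ::= S]
pypyS ⇒ pypypy   [S ::= p y]

S⇒SZ⇒SZZ⇒pyZZ⇒pySZ⇒pypyZ⇒pypyS⇒pypypy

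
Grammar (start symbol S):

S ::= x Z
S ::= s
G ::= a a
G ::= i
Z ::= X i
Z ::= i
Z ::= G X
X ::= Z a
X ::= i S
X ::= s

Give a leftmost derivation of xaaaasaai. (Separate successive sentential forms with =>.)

S => xZ   [S ::= x Z]
xZ => xXi   [Z ::= X i]
xXi => xZai   [X ::= Z a]
xZai => xGXai   [Z ::= G X]
xGXai => xaaXai   [G ::= a a]
xaaXai => xaaZaai   [X ::= Z a]
xaaZaai => xaaGXaai   [Z ::= G X]
xaaGXaai => xaaaaXaai   [G ::= a a]
xaaaaXaai => xaaaasaai   [X ::= s]

S => xZ => xXi => xZai => xGXai => xaaXai => xaaZaai => xaaGXaai => xaaaaXaai => xaaaasaai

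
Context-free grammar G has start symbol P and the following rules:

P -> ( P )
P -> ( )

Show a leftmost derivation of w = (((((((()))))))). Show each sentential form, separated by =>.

P => (P) => ((P)) => (((P))) => ((((P)))) => (((((P))))) => ((((((P)))))) => (((((((P))))))) => (((((((())))))))

P => (P)   [P -> ( P )]
(P) => ((P))   [P -> ( P )]
((P)) => (((P)))   [P -> ( P )]
(((P))) => ((((P))))   [P -> ( P )]
((((P)))) => (((((P)))))   [P -> ( P )]
(((((P))))) => ((((((P))))))   [P -> ( P )]
((((((P)))))) => (((((((P)))))))   [P -> ( P )]
(((((((P))))))) => (((((((())))))))   [P -> ( )]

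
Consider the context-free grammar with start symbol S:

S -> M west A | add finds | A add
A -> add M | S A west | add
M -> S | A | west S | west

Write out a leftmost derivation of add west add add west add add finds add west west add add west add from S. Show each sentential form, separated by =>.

S => A add => S A west add => A add A west add => S A west add A west add => A add A west add A west add => S A west add A west add A west add => A add A west add A west add A west add => add M add A west add A west add A west add => add west add A west add A west add A west add => add west add add west add A west add A west add => add west add add west add S A west west add A west add => add west add add west add add finds A west west add A west add => add west add add west add add finds add west west add A west add => add west add add west add add finds add west west add add west add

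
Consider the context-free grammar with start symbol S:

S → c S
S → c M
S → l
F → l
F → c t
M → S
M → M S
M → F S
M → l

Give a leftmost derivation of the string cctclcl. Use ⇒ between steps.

S ⇒ cM   [S → c M]
cM ⇒ cFS   [M → F S]
cFS ⇒ cctS   [F → c t]
cctS ⇒ cctcM   [S → c M]
cctcM ⇒ cctcFS   [M → F S]
cctcFS ⇒ cctclS   [F → l]
cctclS ⇒ cctclcM   [S → c M]
cctclcM ⇒ cctclcl   [M → l]

S ⇒ cM ⇒ cFS ⇒ cctS ⇒ cctcM ⇒ cctcFS ⇒ cctclS ⇒ cctclcM ⇒ cctclcl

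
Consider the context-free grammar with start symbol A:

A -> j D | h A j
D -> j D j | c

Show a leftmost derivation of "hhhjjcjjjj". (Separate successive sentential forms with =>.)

A => hAj   [A -> h A j]
hAj => hhAjj   [A -> h A j]
hhAjj => hhhAjjj   [A -> h A j]
hhhAjjj => hhhjDjjj   [A -> j D]
hhhjDjjj => hhhjjDjjjj   [D -> j D j]
hhhjjDjjjj => hhhjjcjjjj   [D -> c]

A=>hAj=>hhAjj=>hhhAjjj=>hhhjDjjj=>hhhjjDjjjj=>hhhjjcjjjj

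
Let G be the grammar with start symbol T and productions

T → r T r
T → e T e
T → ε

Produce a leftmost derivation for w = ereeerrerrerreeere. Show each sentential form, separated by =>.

T => eTe   [T → e T e]
eTe => erTre   [T → r T r]
erTre => ereTere   [T → e T e]
ereTere => ereeTeere   [T → e T e]
ereeTeere => ereeeTeeere   [T → e T e]
ereeeTeeere => ereeerTreeere   [T → r T r]
ereeerTreeere => ereeerrTrreeere   [T → r T r]
ereeerrTrreeere => ereeerreTerreeere   [T → e T e]
ereeerreTerreeere => ereeerrerTrerreeere   [T → r T r]
ereeerrerTrerreeere => ereeerrerrerreeere   [T → ε]

T=>eTe=>erTre=>ereTere=>ereeTeere=>ereeeTeeere=>ereeerTreeere=>ereeerrTrreeere=>ereeerreTerreeere=>ereeerrerTrerreeere=>ereeerrerrerreeere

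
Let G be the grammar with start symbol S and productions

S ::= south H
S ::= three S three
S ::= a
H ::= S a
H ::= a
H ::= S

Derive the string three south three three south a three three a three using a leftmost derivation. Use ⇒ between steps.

S ⇒ three S three   [S ::= three S three]
three S three ⇒ three south H three   [S ::= south H]
three south H three ⇒ three south S a three   [H ::= S a]
three south S a three ⇒ three south three S three a three   [S ::= three S three]
three south three S three a three ⇒ three south three three S three three a three   [S ::= three S three]
three south three three S three three a three ⇒ three south three three south H three three a three   [S ::= south H]
three south three three south H three three a three ⇒ three south three three south a three three a three   [H ::= a]

S ⇒ three S three ⇒ three south H three ⇒ three south S a three ⇒ three south three S three a three ⇒ three south three three S three three a three ⇒ three south three three south H three three a three ⇒ three south three three south a three three a three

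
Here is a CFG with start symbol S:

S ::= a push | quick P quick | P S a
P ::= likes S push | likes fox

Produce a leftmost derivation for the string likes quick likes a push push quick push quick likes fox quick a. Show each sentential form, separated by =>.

S => P S a   [S ::= P S a]
P S a => likes S push S a   [P ::= likes S push]
likes S push S a => likes quick P quick push S a   [S ::= quick P quick]
likes quick P quick push S a => likes quick likes S push quick push S a   [P ::= likes S push]
likes quick likes S push quick push S a => likes quick likes a push push quick push S a   [S ::= a push]
likes quick likes a push push quick push S a => likes quick likes a push push quick push quick P quick a   [S ::= quick P quick]
likes quick likes a push push quick push quick P quick a => likes quick likes a push push quick push quick likes fox quick a   [P ::= likes fox]

S => P S a => likes S push S a => likes quick P quick push S a => likes quick likes S push quick push S a => likes quick likes a push push quick push S a => likes quick likes a push push quick push quick P quick a => likes quick likes a push push quick push quick likes fox quick a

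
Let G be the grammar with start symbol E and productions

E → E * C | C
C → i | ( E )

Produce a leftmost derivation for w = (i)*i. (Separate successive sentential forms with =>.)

E => E*C   [E → E * C]
E*C => C*C   [E → C]
C*C => (E)*C   [C → ( E )]
(E)*C => (C)*C   [E → C]
(C)*C => (i)*C   [C → i]
(i)*C => (i)*i   [C → i]

E=>E*C=>C*C=>(E)*C=>(C)*C=>(i)*C=>(i)*i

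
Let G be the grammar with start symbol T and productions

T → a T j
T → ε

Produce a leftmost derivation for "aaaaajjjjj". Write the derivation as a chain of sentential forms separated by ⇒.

T ⇒ aTj ⇒ aaTjj ⇒ aaaTjjj ⇒ aaaaTjjjj ⇒ aaaaaTjjjjj ⇒ aaaaajjjjj

T ⇒ aTj   [T → a T j]
aTj ⇒ aaTjj   [T → a T j]
aaTjj ⇒ aaaTjjj   [T → a T j]
aaaTjjj ⇒ aaaaTjjjj   [T → a T j]
aaaaTjjjj ⇒ aaaaaTjjjjj   [T → a T j]
aaaaaTjjjjj ⇒ aaaaajjjjj   [T → ε]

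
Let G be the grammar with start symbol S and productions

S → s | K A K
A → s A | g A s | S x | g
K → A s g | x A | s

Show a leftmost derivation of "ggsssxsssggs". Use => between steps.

S => KAK => AsgAK => gAssgAK => ggAsssgAK => ggsAsssgAK => ggssAsssgAK => ggssSxsssgAK => ggsssxsssgAK => ggsssxsssggK => ggsssxsssggs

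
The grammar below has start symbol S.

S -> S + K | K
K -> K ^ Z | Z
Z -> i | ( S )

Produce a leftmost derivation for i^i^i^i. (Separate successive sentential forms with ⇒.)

S⇒K⇒K^Z⇒K^Z^Z⇒K^Z^Z^Z⇒Z^Z^Z^Z⇒i^Z^Z^Z⇒i^i^Z^Z⇒i^i^i^Z⇒i^i^i^i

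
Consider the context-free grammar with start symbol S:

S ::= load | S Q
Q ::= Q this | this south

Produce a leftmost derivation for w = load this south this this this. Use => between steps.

S => S Q => load Q => load Q this => load Q this this => load Q this this this => load this south this this this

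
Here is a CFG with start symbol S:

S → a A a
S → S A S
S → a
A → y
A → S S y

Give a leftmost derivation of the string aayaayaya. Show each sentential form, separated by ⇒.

S ⇒ SAS ⇒ SASAS ⇒ aASAS ⇒ aSSySAS ⇒ aaAaSySAS ⇒ aayaSySAS ⇒ aayaaySAS ⇒ aayaayaAS ⇒ aayaayayS ⇒ aayaayaya

S ⇒ SAS   [S → S A S]
SAS ⇒ SASAS   [S → S A S]
SASAS ⇒ aASAS   [S → a]
aASAS ⇒ aSSySAS   [A → S S y]
aSSySAS ⇒ aaAaSySAS   [S → a A a]
aaAaSySAS ⇒ aayaSySAS   [A → y]
aayaSySAS ⇒ aayaaySAS   [S → a]
aayaaySAS ⇒ aayaayaAS   [S → a]
aayaayaAS ⇒ aayaayayS   [A → y]
aayaayayS ⇒ aayaayaya   [S → a]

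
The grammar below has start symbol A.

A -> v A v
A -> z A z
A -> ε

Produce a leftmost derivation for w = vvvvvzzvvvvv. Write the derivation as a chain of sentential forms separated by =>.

A => vAv => vvAvv => vvvAvvv => vvvvAvvvv => vvvvvAvvvvv => vvvvvzAzvvvvv => vvvvvzzvvvvv

A => vAv   [A -> v A v]
vAv => vvAvv   [A -> v A v]
vvAvv => vvvAvvv   [A -> v A v]
vvvAvvv => vvvvAvvvv   [A -> v A v]
vvvvAvvvv => vvvvvAvvvvv   [A -> v A v]
vvvvvAvvvvv => vvvvvzAzvvvvv   [A -> z A z]
vvvvvzAzvvvvv => vvvvvzzvvvvv   [A -> ε]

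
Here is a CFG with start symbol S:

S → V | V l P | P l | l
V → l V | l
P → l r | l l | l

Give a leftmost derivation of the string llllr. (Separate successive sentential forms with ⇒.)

S ⇒ VlP ⇒ lVlP ⇒ lllP ⇒ llllr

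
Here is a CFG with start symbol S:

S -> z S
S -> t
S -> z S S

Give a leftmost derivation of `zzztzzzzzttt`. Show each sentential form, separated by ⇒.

S ⇒ zSS ⇒ zzSS ⇒ zzzSSS ⇒ zzztSS ⇒ zzztzSS ⇒ zzztzzSS ⇒ zzztzzzSS ⇒ zzztzzzzSS ⇒ zzztzzzzzSSS ⇒ zzztzzzzztSS ⇒ zzztzzzzzttS ⇒ zzztzzzzzttt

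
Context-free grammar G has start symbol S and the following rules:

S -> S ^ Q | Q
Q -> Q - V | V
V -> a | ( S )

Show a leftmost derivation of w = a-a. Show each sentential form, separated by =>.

S => Q   [S -> Q]
Q => Q-V   [Q -> Q - V]
Q-V => V-V   [Q -> V]
V-V => a-V   [V -> a]
a-V => a-a   [V -> a]

S => Q => Q-V => V-V => a-V => a-a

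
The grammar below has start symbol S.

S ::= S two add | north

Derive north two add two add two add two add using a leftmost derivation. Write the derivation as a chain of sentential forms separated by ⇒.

S ⇒ S two add ⇒ S two add two add ⇒ S two add two add two add ⇒ S two add two add two add two add ⇒ north two add two add two add two add

S ⇒ S two add   [S ::= S two add]
S two add ⇒ S two add two add   [S ::= S two add]
S two add two add ⇒ S two add two add two add   [S ::= S two add]
S two add two add two add ⇒ S two add two add two add two add   [S ::= S two add]
S two add two add two add two add ⇒ north two add two add two add two add   [S ::= north]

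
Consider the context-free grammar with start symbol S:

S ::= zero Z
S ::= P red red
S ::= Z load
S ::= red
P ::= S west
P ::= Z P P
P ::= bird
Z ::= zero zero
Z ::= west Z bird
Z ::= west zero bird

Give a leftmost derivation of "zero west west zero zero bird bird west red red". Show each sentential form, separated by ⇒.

S ⇒ P red red   [S ::= P red red]
P red red ⇒ S west red red   [P ::= S west]
S west red red ⇒ zero Z west red red   [S ::= zero Z]
zero Z west red red ⇒ zero west Z bird west red red   [Z ::= west Z bird]
zero west Z bird west red red ⇒ zero west west Z bird bird west red red   [Z ::= west Z bird]
zero west west Z bird bird west red red ⇒ zero west west zero zero bird bird west red red   [Z ::= zero zero]

S ⇒ P red red ⇒ S west red red ⇒ zero Z west red red ⇒ zero west Z bird west red red ⇒ zero west west Z bird bird west red red ⇒ zero west west zero zero bird bird west red red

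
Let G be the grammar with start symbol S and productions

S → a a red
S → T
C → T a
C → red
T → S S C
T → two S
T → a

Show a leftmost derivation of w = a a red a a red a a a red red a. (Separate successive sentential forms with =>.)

S => T   [S → T]
T => S S C   [T → S S C]
S S C => a a red S C   [S → a a red]
a a red S C => a a red a a red C   [S → a a red]
a a red a a red C => a a red a a red T a   [C → T a]
a a red a a red T a => a a red a a red S S C a   [T → S S C]
a a red a a red S S C a => a a red a a red T S C a   [S → T]
a a red a a red T S C a => a a red a a red a S C a   [T → a]
a a red a a red a S C a => a a red a a red a a a red C a   [S → a a red]
a a red a a red a a a red C a => a a red a a red a a a red red a   [C → red]

S => T => S S C => a a red S C => a a red a a red C => a a red a a red T a => a a red a a red S S C a => a a red a a red T S C a => a a red a a red a S C a => a a red a a red a a a red C a => a a red a a red a a a red red a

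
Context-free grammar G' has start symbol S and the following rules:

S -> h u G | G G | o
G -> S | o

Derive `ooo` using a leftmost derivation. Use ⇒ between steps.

S⇒GG⇒SG⇒GGG⇒oGG⇒ooG⇒ooo

S ⇒ GG   [S -> G G]
GG ⇒ SG   [G -> S]
SG ⇒ GGG   [S -> G G]
GGG ⇒ oGG   [G -> o]
oGG ⇒ ooG   [G -> o]
ooG ⇒ ooo   [G -> o]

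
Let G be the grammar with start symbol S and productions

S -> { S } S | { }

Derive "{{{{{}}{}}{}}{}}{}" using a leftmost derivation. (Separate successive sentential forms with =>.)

S=>{S}S=>{{S}S}S=>{{{S}S}S}S=>{{{{S}S}S}S}S=>{{{{{}}S}S}S}S=>{{{{{}}{}}S}S}S=>{{{{{}}{}}{}}S}S=>{{{{{}}{}}{}}{}}S=>{{{{{}}{}}{}}{}}{}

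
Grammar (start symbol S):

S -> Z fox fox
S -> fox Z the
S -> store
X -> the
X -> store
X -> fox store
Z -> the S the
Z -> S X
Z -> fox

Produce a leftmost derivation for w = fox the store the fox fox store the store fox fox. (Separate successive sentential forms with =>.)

S => Z fox fox   [S -> Z fox fox]
Z fox fox => S X fox fox   [Z -> S X]
S X fox fox => fox Z the X fox fox   [S -> fox Z the]
fox Z the X fox fox => fox S X the X fox fox   [Z -> S X]
fox S X the X fox fox => fox Z fox fox X the X fox fox   [S -> Z fox fox]
fox Z fox fox X the X fox fox => fox the S the fox fox X the X fox fox   [Z -> the S the]
fox the S the fox fox X the X fox fox => fox the store the fox fox X the X fox fox   [S -> store]
fox the store the fox fox X the X fox fox => fox the store the fox fox store the X fox fox   [X -> store]
fox the store the fox fox store the X fox fox => fox the store the fox fox store the store fox fox   [X -> store]

S => Z fox fox => S X fox fox => fox Z the X fox fox => fox S X the X fox fox => fox Z fox fox X the X fox fox => fox the S the fox fox X the X fox fox => fox the store the fox fox X the X fox fox => fox the store the fox fox store the X fox fox => fox the store the fox fox store the store fox fox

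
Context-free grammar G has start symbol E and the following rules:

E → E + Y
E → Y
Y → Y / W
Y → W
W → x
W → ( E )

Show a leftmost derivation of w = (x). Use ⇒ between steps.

E ⇒ Y   [E → Y]
Y ⇒ W   [Y → W]
W ⇒ (E)   [W → ( E )]
(E) ⇒ (Y)   [E → Y]
(Y) ⇒ (W)   [Y → W]
(W) ⇒ (x)   [W → x]

E ⇒ Y ⇒ W ⇒ (E) ⇒ (Y) ⇒ (W) ⇒ (x)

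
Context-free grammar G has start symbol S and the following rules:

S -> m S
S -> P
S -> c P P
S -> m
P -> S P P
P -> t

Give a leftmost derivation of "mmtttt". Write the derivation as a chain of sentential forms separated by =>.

S=>P=>SPP=>PPP=>SPPPP=>mSPPPP=>mmPPPP=>mmtPPP=>mmttPP=>mmtttP=>mmtttt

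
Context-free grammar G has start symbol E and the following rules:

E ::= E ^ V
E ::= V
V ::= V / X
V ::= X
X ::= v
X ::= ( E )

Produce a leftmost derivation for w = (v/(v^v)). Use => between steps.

E => V => X => (E) => (V) => (V/X) => (X/X) => (v/X) => (v/(E)) => (v/(E^V)) => (v/(V^V)) => (v/(X^V)) => (v/(v^V)) => (v/(v^X)) => (v/(v^v))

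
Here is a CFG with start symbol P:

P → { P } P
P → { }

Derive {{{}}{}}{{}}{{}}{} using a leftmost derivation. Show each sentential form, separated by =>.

P => {P}P   [P → { P } P]
{P}P => {{P}P}P   [P → { P } P]
{{P}P}P => {{{}}P}P   [P → { }]
{{{}}P}P => {{{}}{}}P   [P → { }]
{{{}}{}}P => {{{}}{}}{P}P   [P → { P } P]
{{{}}{}}{P}P => {{{}}{}}{{}}P   [P → { }]
{{{}}{}}{{}}P => {{{}}{}}{{}}{P}P   [P → { P } P]
{{{}}{}}{{}}{P}P => {{{}}{}}{{}}{{}}P   [P → { }]
{{{}}{}}{{}}{{}}P => {{{}}{}}{{}}{{}}{}   [P → { }]

P=>{P}P=>{{P}P}P=>{{{}}P}P=>{{{}}{}}P=>{{{}}{}}{P}P=>{{{}}{}}{{}}P=>{{{}}{}}{{}}{P}P=>{{{}}{}}{{}}{{}}P=>{{{}}{}}{{}}{{}}{}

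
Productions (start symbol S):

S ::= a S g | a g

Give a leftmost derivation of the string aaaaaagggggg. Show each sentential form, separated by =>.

S => aSg   [S ::= a S g]
aSg => aaSgg   [S ::= a S g]
aaSgg => aaaSggg   [S ::= a S g]
aaaSggg => aaaaSgggg   [S ::= a S g]
aaaaSgggg => aaaaaSggggg   [S ::= a S g]
aaaaaSggggg => aaaaaagggggg   [S ::= a g]

S=>aSg=>aaSgg=>aaaSggg=>aaaaSgggg=>aaaaaSggggg=>aaaaaagggggg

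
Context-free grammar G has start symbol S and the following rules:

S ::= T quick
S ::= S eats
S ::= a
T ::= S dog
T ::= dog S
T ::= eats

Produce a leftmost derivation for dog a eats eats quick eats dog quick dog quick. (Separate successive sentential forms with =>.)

S => T quick => S dog quick => T quick dog quick => S dog quick dog quick => S eats dog quick dog quick => T quick eats dog quick dog quick => dog S quick eats dog quick dog quick => dog S eats quick eats dog quick dog quick => dog S eats eats quick eats dog quick dog quick => dog a eats eats quick eats dog quick dog quick

S => T quick   [S ::= T quick]
T quick => S dog quick   [T ::= S dog]
S dog quick => T quick dog quick   [S ::= T quick]
T quick dog quick => S dog quick dog quick   [T ::= S dog]
S dog quick dog quick => S eats dog quick dog quick   [S ::= S eats]
S eats dog quick dog quick => T quick eats dog quick dog quick   [S ::= T quick]
T quick eats dog quick dog quick => dog S quick eats dog quick dog quick   [T ::= dog S]
dog S quick eats dog quick dog quick => dog S eats quick eats dog quick dog quick   [S ::= S eats]
dog S eats quick eats dog quick dog quick => dog S eats eats quick eats dog quick dog quick   [S ::= S eats]
dog S eats eats quick eats dog quick dog quick => dog a eats eats quick eats dog quick dog quick   [S ::= a]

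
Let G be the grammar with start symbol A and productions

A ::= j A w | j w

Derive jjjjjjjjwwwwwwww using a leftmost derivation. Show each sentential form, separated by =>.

A => jAw => jjAww => jjjAwww => jjjjAwwww => jjjjjAwwwww => jjjjjjAwwwwww => jjjjjjjAwwwwwww => jjjjjjjjwwwwwwww

A => jAw   [A ::= j A w]
jAw => jjAww   [A ::= j A w]
jjAww => jjjAwww   [A ::= j A w]
jjjAwww => jjjjAwwww   [A ::= j A w]
jjjjAwwww => jjjjjAwwwww   [A ::= j A w]
jjjjjAwwwww => jjjjjjAwwwwww   [A ::= j A w]
jjjjjjAwwwwww => jjjjjjjAwwwwwww   [A ::= j A w]
jjjjjjjAwwwwwww => jjjjjjjjwwwwwwww   [A ::= j w]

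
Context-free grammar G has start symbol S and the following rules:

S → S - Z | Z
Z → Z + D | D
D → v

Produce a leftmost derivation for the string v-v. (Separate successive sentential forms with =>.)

S => S-Z   [S → S - Z]
S-Z => Z-Z   [S → Z]
Z-Z => D-Z   [Z → D]
D-Z => v-Z   [D → v]
v-Z => v-D   [Z → D]
v-D => v-v   [D → v]

S=>S-Z=>Z-Z=>D-Z=>v-Z=>v-D=>v-v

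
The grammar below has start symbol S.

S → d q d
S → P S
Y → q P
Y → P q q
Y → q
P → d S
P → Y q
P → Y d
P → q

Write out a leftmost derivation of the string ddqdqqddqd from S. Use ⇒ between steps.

S ⇒ PS   [S → P S]
PS ⇒ YdS   [P → Y d]
YdS ⇒ PqqdS   [Y → P q q]
PqqdS ⇒ dSqqdS   [P → d S]
dSqqdS ⇒ ddqdqqdS   [S → d q d]
ddqdqqdS ⇒ ddqdqqddqd   [S → d q d]

S ⇒ PS ⇒ YdS ⇒ PqqdS ⇒ dSqqdS ⇒ ddqdqqdS ⇒ ddqdqqddqd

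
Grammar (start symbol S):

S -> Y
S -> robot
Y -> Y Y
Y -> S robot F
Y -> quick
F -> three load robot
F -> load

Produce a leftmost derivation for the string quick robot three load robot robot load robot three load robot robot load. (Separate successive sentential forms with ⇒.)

S ⇒ Y ⇒ S robot F ⇒ Y robot F ⇒ S robot F robot F ⇒ Y robot F robot F ⇒ S robot F robot F robot F ⇒ Y robot F robot F robot F ⇒ S robot F robot F robot F robot F ⇒ Y robot F robot F robot F robot F ⇒ quick robot F robot F robot F robot F ⇒ quick robot three load robot robot F robot F robot F ⇒ quick robot three load robot robot load robot F robot F ⇒ quick robot three load robot robot load robot three load robot robot F ⇒ quick robot three load robot robot load robot three load robot robot load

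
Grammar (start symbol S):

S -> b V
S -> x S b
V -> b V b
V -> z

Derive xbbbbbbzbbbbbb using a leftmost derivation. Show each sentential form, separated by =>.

S => xSb   [S -> x S b]
xSb => xbVb   [S -> b V]
xbVb => xbbVbb   [V -> b V b]
xbbVbb => xbbbVbbb   [V -> b V b]
xbbbVbbb => xbbbbVbbbb   [V -> b V b]
xbbbbVbbbb => xbbbbbVbbbbb   [V -> b V b]
xbbbbbVbbbbb => xbbbbbbVbbbbbb   [V -> b V b]
xbbbbbbVbbbbbb => xbbbbbbzbbbbbb   [V -> z]

S=>xSb=>xbVb=>xbbVbb=>xbbbVbbb=>xbbbbVbbbb=>xbbbbbVbbbbb=>xbbbbbbVbbbbbb=>xbbbbbbzbbbbbb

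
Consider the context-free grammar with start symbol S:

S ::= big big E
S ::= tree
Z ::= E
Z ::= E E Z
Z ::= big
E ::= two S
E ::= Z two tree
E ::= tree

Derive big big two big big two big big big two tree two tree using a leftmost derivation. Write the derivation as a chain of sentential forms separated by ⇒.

S ⇒ big big E ⇒ big big Z two tree ⇒ big big E two tree ⇒ big big two S two tree ⇒ big big two big big E two tree ⇒ big big two big big two S two tree ⇒ big big two big big two big big E two tree ⇒ big big two big big two big big Z two tree two tree ⇒ big big two big big two big big big two tree two tree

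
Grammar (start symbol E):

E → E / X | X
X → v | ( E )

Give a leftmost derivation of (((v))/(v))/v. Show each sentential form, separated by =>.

E => E/X => X/X => (E)/X => (E/X)/X => (X/X)/X => ((E)/X)/X => ((X)/X)/X => (((E))/X)/X => (((X))/X)/X => (((v))/X)/X => (((v))/(E))/X => (((v))/(X))/X => (((v))/(v))/X => (((v))/(v))/v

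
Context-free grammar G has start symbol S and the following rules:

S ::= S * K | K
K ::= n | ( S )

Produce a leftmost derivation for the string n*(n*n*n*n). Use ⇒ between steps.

S ⇒ S*K   [S ::= S * K]
S*K ⇒ K*K   [S ::= K]
K*K ⇒ n*K   [K ::= n]
n*K ⇒ n*(S)   [K ::= ( S )]
n*(S) ⇒ n*(S*K)   [S ::= S * K]
n*(S*K) ⇒ n*(S*K*K)   [S ::= S * K]
n*(S*K*K) ⇒ n*(S*K*K*K)   [S ::= S * K]
n*(S*K*K*K) ⇒ n*(K*K*K*K)   [S ::= K]
n*(K*K*K*K) ⇒ n*(n*K*K*K)   [K ::= n]
n*(n*K*K*K) ⇒ n*(n*n*K*K)   [K ::= n]
n*(n*n*K*K) ⇒ n*(n*n*n*K)   [K ::= n]
n*(n*n*n*K) ⇒ n*(n*n*n*n)   [K ::= n]

S⇒S*K⇒K*K⇒n*K⇒n*(S)⇒n*(S*K)⇒n*(S*K*K)⇒n*(S*K*K*K)⇒n*(K*K*K*K)⇒n*(n*K*K*K)⇒n*(n*n*K*K)⇒n*(n*n*n*K)⇒n*(n*n*n*n)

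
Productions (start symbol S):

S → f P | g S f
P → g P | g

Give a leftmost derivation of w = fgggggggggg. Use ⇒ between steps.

S ⇒ fP ⇒ fgP ⇒ fggP ⇒ fgggP ⇒ fggggP ⇒ fgggggP ⇒ fggggggP ⇒ fgggggggP ⇒ fggggggggP ⇒ fgggggggggP ⇒ fgggggggggg

S ⇒ fP   [S → f P]
fP ⇒ fgP   [P → g P]
fgP ⇒ fggP   [P → g P]
fggP ⇒ fgggP   [P → g P]
fgggP ⇒ fggggP   [P → g P]
fggggP ⇒ fgggggP   [P → g P]
fgggggP ⇒ fggggggP   [P → g P]
fggggggP ⇒ fgggggggP   [P → g P]
fgggggggP ⇒ fggggggggP   [P → g P]
fggggggggP ⇒ fgggggggggP   [P → g P]
fgggggggggP ⇒ fgggggggggg   [P → g]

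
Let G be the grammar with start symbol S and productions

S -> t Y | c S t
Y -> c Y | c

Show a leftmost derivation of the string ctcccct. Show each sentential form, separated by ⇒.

S ⇒ cSt   [S -> c S t]
cSt ⇒ ctYt   [S -> t Y]
ctYt ⇒ ctcYt   [Y -> c Y]
ctcYt ⇒ ctccYt   [Y -> c Y]
ctccYt ⇒ ctcccYt   [Y -> c Y]
ctcccYt ⇒ ctcccct   [Y -> c]

S⇒cSt⇒ctYt⇒ctcYt⇒ctccYt⇒ctcccYt⇒ctcccct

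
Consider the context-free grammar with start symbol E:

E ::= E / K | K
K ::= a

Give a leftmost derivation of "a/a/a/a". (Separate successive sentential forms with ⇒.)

E ⇒ E/K   [E ::= E / K]
E/K ⇒ E/K/K   [E ::= E / K]
E/K/K ⇒ E/K/K/K   [E ::= E / K]
E/K/K/K ⇒ K/K/K/K   [E ::= K]
K/K/K/K ⇒ a/K/K/K   [K ::= a]
a/K/K/K ⇒ a/a/K/K   [K ::= a]
a/a/K/K ⇒ a/a/a/K   [K ::= a]
a/a/a/K ⇒ a/a/a/a   [K ::= a]

E ⇒ E/K ⇒ E/K/K ⇒ E/K/K/K ⇒ K/K/K/K ⇒ a/K/K/K ⇒ a/a/K/K ⇒ a/a/a/K ⇒ a/a/a/a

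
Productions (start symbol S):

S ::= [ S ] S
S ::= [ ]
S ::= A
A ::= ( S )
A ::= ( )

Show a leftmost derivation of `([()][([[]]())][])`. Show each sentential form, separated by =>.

S => A   [S ::= A]
A => (S)   [A ::= ( S )]
(S) => ([S]S)   [S ::= [ S ] S]
([S]S) => ([A]S)   [S ::= A]
([A]S) => ([()]S)   [A ::= ( )]
([()]S) => ([()][S]S)   [S ::= [ S ] S]
([()][S]S) => ([()][A]S)   [S ::= A]
([()][A]S) => ([()][(S)]S)   [A ::= ( S )]
([()][(S)]S) => ([()][([S]S)]S)   [S ::= [ S ] S]
([()][([S]S)]S) => ([()][([[]]S)]S)   [S ::= [ ]]
([()][([[]]S)]S) => ([()][([[]]A)]S)   [S ::= A]
([()][([[]]A)]S) => ([()][([[]]())]S)   [A ::= ( )]
([()][([[]]())]S) => ([()][([[]]())][])   [S ::= [ ]]

S => A => (S) => ([S]S) => ([A]S) => ([()]S) => ([()][S]S) => ([()][A]S) => ([()][(S)]S) => ([()][([S]S)]S) => ([()][([[]]S)]S) => ([()][([[]]A)]S) => ([()][([[]]())]S) => ([()][([[]]())][])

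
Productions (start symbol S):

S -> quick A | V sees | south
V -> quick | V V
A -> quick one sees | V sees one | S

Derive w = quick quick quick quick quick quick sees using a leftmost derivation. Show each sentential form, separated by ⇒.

S ⇒ V sees   [S -> V sees]
V sees ⇒ V V sees   [V -> V V]
V V sees ⇒ quick V sees   [V -> quick]
quick V sees ⇒ quick V V sees   [V -> V V]
quick V V sees ⇒ quick V V V sees   [V -> V V]
quick V V V sees ⇒ quick V V V V sees   [V -> V V]
quick V V V V sees ⇒ quick quick V V V sees   [V -> quick]
quick quick V V V sees ⇒ quick quick quick V V sees   [V -> quick]
quick quick quick V V sees ⇒ quick quick quick V V V sees   [V -> V V]
quick quick quick V V V sees ⇒ quick quick quick quick V V sees   [V -> quick]
quick quick quick quick V V sees ⇒ quick quick quick quick quick V sees   [V -> quick]
quick quick quick quick quick V sees ⇒ quick quick quick quick quick quick sees   [V -> quick]

S ⇒ V sees ⇒ V V sees ⇒ quick V sees ⇒ quick V V sees ⇒ quick V V V sees ⇒ quick V V V V sees ⇒ quick quick V V V sees ⇒ quick quick quick V V sees ⇒ quick quick quick V V V sees ⇒ quick quick quick quick V V sees ⇒ quick quick quick quick quick V sees ⇒ quick quick quick quick quick quick sees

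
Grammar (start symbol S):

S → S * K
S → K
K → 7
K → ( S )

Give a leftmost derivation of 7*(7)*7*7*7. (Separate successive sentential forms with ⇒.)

S ⇒ S*K ⇒ S*K*K ⇒ S*K*K*K ⇒ S*K*K*K*K ⇒ K*K*K*K*K ⇒ 7*K*K*K*K ⇒ 7*(S)*K*K*K ⇒ 7*(K)*K*K*K ⇒ 7*(7)*K*K*K ⇒ 7*(7)*7*K*K ⇒ 7*(7)*7*7*K ⇒ 7*(7)*7*7*7

S ⇒ S*K   [S → S * K]
S*K ⇒ S*K*K   [S → S * K]
S*K*K ⇒ S*K*K*K   [S → S * K]
S*K*K*K ⇒ S*K*K*K*K   [S → S * K]
S*K*K*K*K ⇒ K*K*K*K*K   [S → K]
K*K*K*K*K ⇒ 7*K*K*K*K   [K → 7]
7*K*K*K*K ⇒ 7*(S)*K*K*K   [K → ( S )]
7*(S)*K*K*K ⇒ 7*(K)*K*K*K   [S → K]
7*(K)*K*K*K ⇒ 7*(7)*K*K*K   [K → 7]
7*(7)*K*K*K ⇒ 7*(7)*7*K*K   [K → 7]
7*(7)*7*K*K ⇒ 7*(7)*7*7*K   [K → 7]
7*(7)*7*7*K ⇒ 7*(7)*7*7*7   [K → 7]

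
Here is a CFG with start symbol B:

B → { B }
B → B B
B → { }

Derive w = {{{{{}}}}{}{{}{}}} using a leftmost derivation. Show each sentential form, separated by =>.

B => {B}   [B → { B }]
{B} => {BB}   [B → B B]
{BB} => {BBB}   [B → B B]
{BBB} => {{B}BB}   [B → { B }]
{{B}BB} => {{{B}}BB}   [B → { B }]
{{{B}}BB} => {{{{B}}}BB}   [B → { B }]
{{{{B}}}BB} => {{{{{}}}}BB}   [B → { }]
{{{{{}}}}BB} => {{{{{}}}}{}B}   [B → { }]
{{{{{}}}}{}B} => {{{{{}}}}{}{B}}   [B → { B }]
{{{{{}}}}{}{B}} => {{{{{}}}}{}{BB}}   [B → B B]
{{{{{}}}}{}{BB}} => {{{{{}}}}{}{{}B}}   [B → { }]
{{{{{}}}}{}{{}B}} => {{{{{}}}}{}{{}{}}}   [B → { }]

B => {B} => {BB} => {BBB} => {{B}BB} => {{{B}}BB} => {{{{B}}}BB} => {{{{{}}}}BB} => {{{{{}}}}{}B} => {{{{{}}}}{}{B}} => {{{{{}}}}{}{BB}} => {{{{{}}}}{}{{}B}} => {{{{{}}}}{}{{}{}}}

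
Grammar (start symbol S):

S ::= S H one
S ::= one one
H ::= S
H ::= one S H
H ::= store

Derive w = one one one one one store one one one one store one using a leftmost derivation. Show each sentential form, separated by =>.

S => S H one => S H one H one => S H one H one H one => one one H one H one H one => one one S one H one H one => one one one one one H one H one => one one one one one store one H one => one one one one one store one one S H one => one one one one one store one one one one H one => one one one one one store one one one one store one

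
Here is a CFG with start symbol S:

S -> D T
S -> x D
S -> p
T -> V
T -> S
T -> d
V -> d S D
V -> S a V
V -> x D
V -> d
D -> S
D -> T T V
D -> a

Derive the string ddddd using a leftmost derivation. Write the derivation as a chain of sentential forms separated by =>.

S => DT => ST => DTT => TTVTT => dTVTT => ddVTT => dddTT => ddddT => ddddd

S => DT   [S -> D T]
DT => ST   [D -> S]
ST => DTT   [S -> D T]
DTT => TTVTT   [D -> T T V]
TTVTT => dTVTT   [T -> d]
dTVTT => ddVTT   [T -> d]
ddVTT => dddTT   [V -> d]
dddTT => ddddT   [T -> d]
ddddT => ddddd   [T -> d]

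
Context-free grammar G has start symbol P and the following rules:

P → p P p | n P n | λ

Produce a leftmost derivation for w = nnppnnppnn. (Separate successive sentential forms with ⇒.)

P ⇒ nPn ⇒ nnPnn ⇒ nnpPpnn ⇒ nnppPppnn ⇒ nnppnPnppnn ⇒ nnppnnppnn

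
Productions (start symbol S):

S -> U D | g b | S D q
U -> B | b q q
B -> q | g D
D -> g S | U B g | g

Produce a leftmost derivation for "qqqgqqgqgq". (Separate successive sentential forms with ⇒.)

S ⇒ SDq   [S -> S D q]
SDq ⇒ SDqDq   [S -> S D q]
SDqDq ⇒ UDDqDq   [S -> U D]
UDDqDq ⇒ BDDqDq   [U -> B]
BDDqDq ⇒ qDDqDq   [B -> q]
qDDqDq ⇒ qUBgDqDq   [D -> U B g]
qUBgDqDq ⇒ qBBgDqDq   [U -> B]
qBBgDqDq ⇒ qqBgDqDq   [B -> q]
qqBgDqDq ⇒ qqqgDqDq   [B -> q]
qqqgDqDq ⇒ qqqgUBgqDq   [D -> U B g]
qqqgUBgqDq ⇒ qqqgBBgqDq   [U -> B]
qqqgBBgqDq ⇒ qqqgqBgqDq   [B -> q]
qqqgqBgqDq ⇒ qqqgqqgqDq   [B -> q]
qqqgqqgqDq ⇒ qqqgqqgqgq   [D -> g]

S⇒SDq⇒SDqDq⇒UDDqDq⇒BDDqDq⇒qDDqDq⇒qUBgDqDq⇒qBBgDqDq⇒qqBgDqDq⇒qqqgDqDq⇒qqqgUBgqDq⇒qqqgBBgqDq⇒qqqgqBgqDq⇒qqqgqqgqDq⇒qqqgqqgqgq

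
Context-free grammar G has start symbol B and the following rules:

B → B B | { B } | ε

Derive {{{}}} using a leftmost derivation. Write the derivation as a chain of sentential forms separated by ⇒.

B ⇒ BB ⇒ {B}B ⇒ {BB}B ⇒ {{B}B}B ⇒ {{BB}B}B ⇒ {{BBB}B}B ⇒ {{{B}BB}B}B ⇒ {{{}BB}B}B ⇒ {{{}B}B}B ⇒ {{{}}B}B ⇒ {{{}}}B ⇒ {{{}}}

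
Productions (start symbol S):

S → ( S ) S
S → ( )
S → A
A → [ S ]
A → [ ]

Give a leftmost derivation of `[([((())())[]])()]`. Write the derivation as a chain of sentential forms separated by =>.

S=>A=>[S]=>[(S)S]=>[(A)S]=>[([S])S]=>[([(S)S])S]=>[([((S)S)S])S]=>[([((())S)S])S]=>[([((())())S])S]=>[([((())())A])S]=>[([((())())[]])S]=>[([((())())[]])()]

S => A   [S → A]
A => [S]   [A → [ S ]]
[S] => [(S)S]   [S → ( S ) S]
[(S)S] => [(A)S]   [S → A]
[(A)S] => [([S])S]   [A → [ S ]]
[([S])S] => [([(S)S])S]   [S → ( S ) S]
[([(S)S])S] => [([((S)S)S])S]   [S → ( S ) S]
[([((S)S)S])S] => [([((())S)S])S]   [S → ( )]
[([((())S)S])S] => [([((())())S])S]   [S → ( )]
[([((())())S])S] => [([((())())A])S]   [S → A]
[([((())())A])S] => [([((())())[]])S]   [A → [ ]]
[([((())())[]])S] => [([((())())[]])()]   [S → ( )]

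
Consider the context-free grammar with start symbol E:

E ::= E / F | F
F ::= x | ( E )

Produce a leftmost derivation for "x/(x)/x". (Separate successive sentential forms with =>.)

E => E/F => E/F/F => F/F/F => x/F/F => x/(E)/F => x/(F)/F => x/(x)/F => x/(x)/x

E => E/F   [E ::= E / F]
E/F => E/F/F   [E ::= E / F]
E/F/F => F/F/F   [E ::= F]
F/F/F => x/F/F   [F ::= x]
x/F/F => x/(E)/F   [F ::= ( E )]
x/(E)/F => x/(F)/F   [E ::= F]
x/(F)/F => x/(x)/F   [F ::= x]
x/(x)/F => x/(x)/x   [F ::= x]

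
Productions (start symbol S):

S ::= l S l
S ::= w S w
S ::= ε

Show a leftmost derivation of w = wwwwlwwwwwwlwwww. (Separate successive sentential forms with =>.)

S => wSw => wwSww => wwwSwww => wwwwSwwww => wwwwlSlwwww => wwwwlwSwlwwww => wwwwlwwSwwlwwww => wwwwlwwwSwwwlwwww => wwwwlwwwwwwlwwww

S => wSw   [S ::= w S w]
wSw => wwSww   [S ::= w S w]
wwSww => wwwSwww   [S ::= w S w]
wwwSwww => wwwwSwwww   [S ::= w S w]
wwwwSwwww => wwwwlSlwwww   [S ::= l S l]
wwwwlSlwwww => wwwwlwSwlwwww   [S ::= w S w]
wwwwlwSwlwwww => wwwwlwwSwwlwwww   [S ::= w S w]
wwwwlwwSwwlwwww => wwwwlwwwSwwwlwwww   [S ::= w S w]
wwwwlwwwSwwwlwwww => wwwwlwwwwwwlwwww   [S ::= ε]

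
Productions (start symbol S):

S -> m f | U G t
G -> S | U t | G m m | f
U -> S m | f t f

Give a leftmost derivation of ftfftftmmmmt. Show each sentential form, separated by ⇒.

S⇒UGt⇒ftfGt⇒ftfGmmt⇒ftfGmmmmt⇒ftfUtmmmmt⇒ftfftftmmmmt

S ⇒ UGt   [S -> U G t]
UGt ⇒ ftfGt   [U -> f t f]
ftfGt ⇒ ftfGmmt   [G -> G m m]
ftfGmmt ⇒ ftfGmmmmt   [G -> G m m]
ftfGmmmmt ⇒ ftfUtmmmmt   [G -> U t]
ftfUtmmmmt ⇒ ftfftftmmmmt   [U -> f t f]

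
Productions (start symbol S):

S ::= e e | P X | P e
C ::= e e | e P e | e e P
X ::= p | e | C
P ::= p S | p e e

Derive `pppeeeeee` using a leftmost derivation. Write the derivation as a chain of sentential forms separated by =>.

S => Pe   [S ::= P e]
Pe => pSe   [P ::= p S]
pSe => pPee   [S ::= P e]
pPee => ppSee   [P ::= p S]
ppSee => ppPXee   [S ::= P X]
ppPXee => pppeeXee   [P ::= p e e]
pppeeXee => pppeeCee   [X ::= C]
pppeeCee => pppeeeeee   [C ::= e e]

S => Pe => pSe => pPee => ppSee => ppPXee => pppeeXee => pppeeCee => pppeeeeee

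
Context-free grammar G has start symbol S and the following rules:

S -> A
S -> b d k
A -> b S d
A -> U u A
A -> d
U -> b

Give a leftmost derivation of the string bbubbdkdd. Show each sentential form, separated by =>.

S => A   [S -> A]
A => bSd   [A -> b S d]
bSd => bAd   [S -> A]
bAd => bUuAd   [A -> U u A]
bUuAd => bbuAd   [U -> b]
bbuAd => bbubSdd   [A -> b S d]
bbubSdd => bbubbdkdd   [S -> b d k]

S=>A=>bSd=>bAd=>bUuAd=>bbuAd=>bbubSdd=>bbubbdkdd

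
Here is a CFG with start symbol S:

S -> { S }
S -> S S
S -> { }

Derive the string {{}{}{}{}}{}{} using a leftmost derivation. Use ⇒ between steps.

S⇒SS⇒SSS⇒{S}SS⇒{SS}SS⇒{SSS}SS⇒{SSSS}SS⇒{{}SSS}SS⇒{{}{}SS}SS⇒{{}{}{}S}SS⇒{{}{}{}{}}SS⇒{{}{}{}{}}{}S⇒{{}{}{}{}}{}{}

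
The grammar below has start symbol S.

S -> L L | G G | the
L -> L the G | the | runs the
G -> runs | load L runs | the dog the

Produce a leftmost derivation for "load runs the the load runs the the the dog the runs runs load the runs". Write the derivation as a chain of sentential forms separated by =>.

S => G G   [S -> G G]
G G => load L runs G   [G -> load L runs]
load L runs G => load L the G runs G   [L -> L the G]
load L the G runs G => load runs the the G runs G   [L -> runs the]
load runs the the G runs G => load runs the the load L runs runs G   [G -> load L runs]
load runs the the load L runs runs G => load runs the the load L the G runs runs G   [L -> L the G]
load runs the the load L the G runs runs G => load runs the the load runs the the G runs runs G   [L -> runs the]
load runs the the load runs the the G runs runs G => load runs the the load runs the the the dog the runs runs G   [G -> the dog the]
load runs the the load runs the the the dog the runs runs G => load runs the the load runs the the the dog the runs runs load L runs   [G -> load L runs]
load runs the the load runs the the the dog the runs runs load L runs => load runs the the load runs the the the dog the runs runs load the runs   [L -> the]

S => G G => load L runs G => load L the G runs G => load runs the the G runs G => load runs the the load L runs runs G => load runs the the load L the G runs runs G => load runs the the load runs the the G runs runs G => load runs the the load runs the the the dog the runs runs G => load runs the the load runs the the the dog the runs runs load L runs => load runs the the load runs the the the dog the runs runs load the runs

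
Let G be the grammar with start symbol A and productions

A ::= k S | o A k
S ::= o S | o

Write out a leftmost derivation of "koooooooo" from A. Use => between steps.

A => kS => koS => kooS => koooS => kooooS => koooooS => kooooooS => koooooooS => koooooooo

A => kS   [A ::= k S]
kS => koS   [S ::= o S]
koS => kooS   [S ::= o S]
kooS => koooS   [S ::= o S]
koooS => kooooS   [S ::= o S]
kooooS => koooooS   [S ::= o S]
koooooS => kooooooS   [S ::= o S]
kooooooS => koooooooS   [S ::= o S]
koooooooS => koooooooo   [S ::= o]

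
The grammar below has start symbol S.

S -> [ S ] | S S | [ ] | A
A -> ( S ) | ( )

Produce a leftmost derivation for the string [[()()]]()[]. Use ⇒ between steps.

S ⇒ SS   [S -> S S]
SS ⇒ [S]S   [S -> [ S ]]
[S]S ⇒ [[S]]S   [S -> [ S ]]
[[S]]S ⇒ [[SS]]S   [S -> S S]
[[SS]]S ⇒ [[AS]]S   [S -> A]
[[AS]]S ⇒ [[()S]]S   [A -> ( )]
[[()S]]S ⇒ [[()A]]S   [S -> A]
[[()A]]S ⇒ [[()()]]S   [A -> ( )]
[[()()]]S ⇒ [[()()]]SS   [S -> S S]
[[()()]]SS ⇒ [[()()]]AS   [S -> A]
[[()()]]AS ⇒ [[()()]]()S   [A -> ( )]
[[()()]]()S ⇒ [[()()]]()[]   [S -> [ ]]

S⇒SS⇒[S]S⇒[[S]]S⇒[[SS]]S⇒[[AS]]S⇒[[()S]]S⇒[[()A]]S⇒[[()()]]S⇒[[()()]]SS⇒[[()()]]AS⇒[[()()]]()S⇒[[()()]]()[]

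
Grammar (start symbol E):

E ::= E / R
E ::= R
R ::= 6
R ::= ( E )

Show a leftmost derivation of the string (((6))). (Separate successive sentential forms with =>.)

E => R => (E) => (R) => ((E)) => ((R)) => (((E))) => (((R))) => (((6)))

E => R   [E ::= R]
R => (E)   [R ::= ( E )]
(E) => (R)   [E ::= R]
(R) => ((E))   [R ::= ( E )]
((E)) => ((R))   [E ::= R]
((R)) => (((E)))   [R ::= ( E )]
(((E))) => (((R)))   [E ::= R]
(((R))) => (((6)))   [R ::= 6]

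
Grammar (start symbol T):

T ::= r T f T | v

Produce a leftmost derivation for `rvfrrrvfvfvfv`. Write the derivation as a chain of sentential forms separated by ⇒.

T⇒rTfT⇒rvfT⇒rvfrTfT⇒rvfrrTfTfT⇒rvfrrrTfTfTfT⇒rvfrrrvfTfTfT⇒rvfrrrvfvfTfT⇒rvfrrrvfvfvfT⇒rvfrrrvfvfvfv

T ⇒ rTfT   [T ::= r T f T]
rTfT ⇒ rvfT   [T ::= v]
rvfT ⇒ rvfrTfT   [T ::= r T f T]
rvfrTfT ⇒ rvfrrTfTfT   [T ::= r T f T]
rvfrrTfTfT ⇒ rvfrrrTfTfTfT   [T ::= r T f T]
rvfrrrTfTfTfT ⇒ rvfrrrvfTfTfT   [T ::= v]
rvfrrrvfTfTfT ⇒ rvfrrrvfvfTfT   [T ::= v]
rvfrrrvfvfTfT ⇒ rvfrrrvfvfvfT   [T ::= v]
rvfrrrvfvfvfT ⇒ rvfrrrvfvfvfv   [T ::= v]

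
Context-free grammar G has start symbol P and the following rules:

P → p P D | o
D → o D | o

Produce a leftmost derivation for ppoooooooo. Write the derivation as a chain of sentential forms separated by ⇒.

P ⇒ pPD ⇒ ppPDD ⇒ ppoDD ⇒ ppooDD ⇒ ppoooD ⇒ ppooooD ⇒ ppoooooD ⇒ ppooooooD ⇒ ppoooooooD ⇒ ppoooooooo

P ⇒ pPD   [P → p P D]
pPD ⇒ ppPDD   [P → p P D]
ppPDD ⇒ ppoDD   [P → o]
ppoDD ⇒ ppooDD   [D → o D]
ppooDD ⇒ ppoooD   [D → o]
ppoooD ⇒ ppooooD   [D → o D]
ppooooD ⇒ ppoooooD   [D → o D]
ppoooooD ⇒ ppooooooD   [D → o D]
ppooooooD ⇒ ppoooooooD   [D → o D]
ppoooooooD ⇒ ppoooooooo   [D → o]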